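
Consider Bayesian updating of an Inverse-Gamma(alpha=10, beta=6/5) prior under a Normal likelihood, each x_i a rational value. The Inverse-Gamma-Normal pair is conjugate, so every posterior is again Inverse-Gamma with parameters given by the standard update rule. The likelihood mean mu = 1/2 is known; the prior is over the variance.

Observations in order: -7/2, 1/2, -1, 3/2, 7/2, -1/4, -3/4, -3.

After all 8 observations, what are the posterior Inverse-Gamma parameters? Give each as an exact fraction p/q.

alpha=14, beta=1801/80

obs 1: x=-7/2 → posterior Inverse-Gamma(21/2, 46/5)
obs 2: x=1/2 → posterior Inverse-Gamma(11, 46/5)
obs 3: x=-1 → posterior Inverse-Gamma(23/2, 413/40)
obs 4: x=3/2 → posterior Inverse-Gamma(12, 433/40)
obs 5: x=7/2 → posterior Inverse-Gamma(25/2, 613/40)
obs 6: x=-1/4 → posterior Inverse-Gamma(13, 2497/160)
obs 7: x=-3/4 → posterior Inverse-Gamma(27/2, 1311/80)
obs 8: x=-3 → posterior Inverse-Gamma(14, 1801/80)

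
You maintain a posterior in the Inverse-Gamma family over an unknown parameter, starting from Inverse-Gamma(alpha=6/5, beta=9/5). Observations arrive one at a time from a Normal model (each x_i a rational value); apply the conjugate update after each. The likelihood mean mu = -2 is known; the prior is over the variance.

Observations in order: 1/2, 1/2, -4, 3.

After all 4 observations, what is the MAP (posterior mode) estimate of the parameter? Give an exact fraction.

obs 1: x=1/2 → posterior Inverse-Gamma(17/10, 197/40)
obs 2: x=1/2 → posterior Inverse-Gamma(11/5, 161/20)
obs 3: x=-4 → posterior Inverse-Gamma(27/10, 201/20)
obs 4: x=3 → posterior Inverse-Gamma(16/5, 451/20)

451/84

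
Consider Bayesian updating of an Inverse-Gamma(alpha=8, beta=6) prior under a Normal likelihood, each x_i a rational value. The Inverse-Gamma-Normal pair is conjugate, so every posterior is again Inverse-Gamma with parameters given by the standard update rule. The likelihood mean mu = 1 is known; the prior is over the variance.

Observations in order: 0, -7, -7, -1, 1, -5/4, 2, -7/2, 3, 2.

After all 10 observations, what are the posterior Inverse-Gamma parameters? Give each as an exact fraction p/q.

alpha=13, beta=2821/32

obs 1: x=0 → posterior Inverse-Gamma(17/2, 13/2)
obs 2: x=-7 → posterior Inverse-Gamma(9, 77/2)
obs 3: x=-7 → posterior Inverse-Gamma(19/2, 141/2)
obs 4: x=-1 → posterior Inverse-Gamma(10, 145/2)
obs 5: x=1 → posterior Inverse-Gamma(21/2, 145/2)
obs 6: x=-5/4 → posterior Inverse-Gamma(11, 2401/32)
obs 7: x=2 → posterior Inverse-Gamma(23/2, 2417/32)
obs 8: x=-7/2 → posterior Inverse-Gamma(12, 2741/32)
obs 9: x=3 → posterior Inverse-Gamma(25/2, 2805/32)
obs 10: x=2 → posterior Inverse-Gamma(13, 2821/32)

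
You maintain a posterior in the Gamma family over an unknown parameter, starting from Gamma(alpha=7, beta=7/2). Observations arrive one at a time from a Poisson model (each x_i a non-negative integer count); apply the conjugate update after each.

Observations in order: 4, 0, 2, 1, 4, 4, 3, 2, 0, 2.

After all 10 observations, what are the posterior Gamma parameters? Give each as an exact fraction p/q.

alpha=29, beta=27/2

obs 1: x=4 → posterior Gamma(11, 9/2)
obs 2: x=0 → posterior Gamma(11, 11/2)
obs 3: x=2 → posterior Gamma(13, 13/2)
obs 4: x=1 → posterior Gamma(14, 15/2)
obs 5: x=4 → posterior Gamma(18, 17/2)
obs 6: x=4 → posterior Gamma(22, 19/2)
obs 7: x=3 → posterior Gamma(25, 21/2)
obs 8: x=2 → posterior Gamma(27, 23/2)
obs 9: x=0 → posterior Gamma(27, 25/2)
obs 10: x=2 → posterior Gamma(29, 27/2)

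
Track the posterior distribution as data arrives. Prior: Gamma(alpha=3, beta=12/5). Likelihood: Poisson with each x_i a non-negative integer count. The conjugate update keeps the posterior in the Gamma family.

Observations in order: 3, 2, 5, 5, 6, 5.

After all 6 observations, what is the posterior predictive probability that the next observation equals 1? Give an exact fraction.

obs 1: x=3 → posterior Gamma(6, 17/5)
obs 2: x=2 → posterior Gamma(8, 22/5)
obs 3: x=5 → posterior Gamma(13, 27/5)
obs 4: x=5 → posterior Gamma(18, 32/5)
obs 5: x=6 → posterior Gamma(24, 37/5)
obs 6: x=5 → posterior Gamma(29, 42/5)

17202732008750112237975221280574765480583563837440/145524373433240498178471282244561013997462983607649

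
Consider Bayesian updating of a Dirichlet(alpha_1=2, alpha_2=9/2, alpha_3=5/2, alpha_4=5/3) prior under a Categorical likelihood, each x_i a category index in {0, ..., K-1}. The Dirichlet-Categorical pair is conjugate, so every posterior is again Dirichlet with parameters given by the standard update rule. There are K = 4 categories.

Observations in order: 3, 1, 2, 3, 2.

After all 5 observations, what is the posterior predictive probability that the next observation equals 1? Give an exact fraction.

33/94

obs 1: x=3 → posterior Dirichlet(2, 9/2, 5/2, 8/3)
obs 2: x=1 → posterior Dirichlet(2, 11/2, 5/2, 8/3)
obs 3: x=2 → posterior Dirichlet(2, 11/2, 7/2, 8/3)
obs 4: x=3 → posterior Dirichlet(2, 11/2, 7/2, 11/3)
obs 5: x=2 → posterior Dirichlet(2, 11/2, 9/2, 11/3)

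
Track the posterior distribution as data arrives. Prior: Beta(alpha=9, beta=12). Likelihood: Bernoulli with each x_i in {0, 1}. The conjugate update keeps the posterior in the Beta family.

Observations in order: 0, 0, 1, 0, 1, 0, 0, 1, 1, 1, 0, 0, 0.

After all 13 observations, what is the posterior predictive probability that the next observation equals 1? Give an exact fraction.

obs 1: x=0 → posterior Beta(9, 13)
obs 2: x=0 → posterior Beta(9, 14)
obs 3: x=1 → posterior Beta(10, 14)
obs 4: x=0 → posterior Beta(10, 15)
obs 5: x=1 → posterior Beta(11, 15)
obs 6: x=0 → posterior Beta(11, 16)
obs 7: x=0 → posterior Beta(11, 17)
obs 8: x=1 → posterior Beta(12, 17)
obs 9: x=1 → posterior Beta(13, 17)
obs 10: x=1 → posterior Beta(14, 17)
obs 11: x=0 → posterior Beta(14, 18)
obs 12: x=0 → posterior Beta(14, 19)
obs 13: x=0 → posterior Beta(14, 20)

7/17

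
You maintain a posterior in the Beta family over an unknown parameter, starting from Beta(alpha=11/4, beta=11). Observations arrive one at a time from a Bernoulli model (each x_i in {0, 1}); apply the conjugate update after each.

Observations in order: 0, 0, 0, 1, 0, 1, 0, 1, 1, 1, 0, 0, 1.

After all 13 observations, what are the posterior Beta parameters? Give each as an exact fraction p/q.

obs 1: x=0 → posterior Beta(11/4, 12)
obs 2: x=0 → posterior Beta(11/4, 13)
obs 3: x=0 → posterior Beta(11/4, 14)
obs 4: x=1 → posterior Beta(15/4, 14)
obs 5: x=0 → posterior Beta(15/4, 15)
obs 6: x=1 → posterior Beta(19/4, 15)
obs 7: x=0 → posterior Beta(19/4, 16)
obs 8: x=1 → posterior Beta(23/4, 16)
obs 9: x=1 → posterior Beta(27/4, 16)
obs 10: x=1 → posterior Beta(31/4, 16)
obs 11: x=0 → posterior Beta(31/4, 17)
obs 12: x=0 → posterior Beta(31/4, 18)
obs 13: x=1 → posterior Beta(35/4, 18)

alpha=35/4, beta=18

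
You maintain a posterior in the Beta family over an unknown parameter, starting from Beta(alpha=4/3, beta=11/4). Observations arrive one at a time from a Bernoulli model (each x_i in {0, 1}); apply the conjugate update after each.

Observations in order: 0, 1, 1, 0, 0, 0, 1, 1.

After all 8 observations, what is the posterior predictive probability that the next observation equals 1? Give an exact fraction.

64/145

obs 1: x=0 → posterior Beta(4/3, 15/4)
obs 2: x=1 → posterior Beta(7/3, 15/4)
obs 3: x=1 → posterior Beta(10/3, 15/4)
obs 4: x=0 → posterior Beta(10/3, 19/4)
obs 5: x=0 → posterior Beta(10/3, 23/4)
obs 6: x=0 → posterior Beta(10/3, 27/4)
obs 7: x=1 → posterior Beta(13/3, 27/4)
obs 8: x=1 → posterior Beta(16/3, 27/4)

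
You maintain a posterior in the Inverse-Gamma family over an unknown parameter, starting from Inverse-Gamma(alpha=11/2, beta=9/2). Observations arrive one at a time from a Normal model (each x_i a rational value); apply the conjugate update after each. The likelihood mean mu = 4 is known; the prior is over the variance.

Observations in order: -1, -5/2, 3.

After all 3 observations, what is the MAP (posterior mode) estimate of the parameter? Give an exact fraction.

309/64

obs 1: x=-1 → posterior Inverse-Gamma(6, 17)
obs 2: x=-5/2 → posterior Inverse-Gamma(13/2, 305/8)
obs 3: x=3 → posterior Inverse-Gamma(7, 309/8)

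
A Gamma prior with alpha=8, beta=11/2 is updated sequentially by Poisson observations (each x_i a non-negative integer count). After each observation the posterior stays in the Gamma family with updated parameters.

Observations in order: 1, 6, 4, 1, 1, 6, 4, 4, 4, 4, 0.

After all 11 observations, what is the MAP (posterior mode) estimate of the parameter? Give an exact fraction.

obs 1: x=1 → posterior Gamma(9, 13/2)
obs 2: x=6 → posterior Gamma(15, 15/2)
obs 3: x=4 → posterior Gamma(19, 17/2)
obs 4: x=1 → posterior Gamma(20, 19/2)
obs 5: x=1 → posterior Gamma(21, 21/2)
obs 6: x=6 → posterior Gamma(27, 23/2)
obs 7: x=4 → posterior Gamma(31, 25/2)
obs 8: x=4 → posterior Gamma(35, 27/2)
obs 9: x=4 → posterior Gamma(39, 29/2)
obs 10: x=4 → posterior Gamma(43, 31/2)
obs 11: x=0 → posterior Gamma(43, 33/2)

28/11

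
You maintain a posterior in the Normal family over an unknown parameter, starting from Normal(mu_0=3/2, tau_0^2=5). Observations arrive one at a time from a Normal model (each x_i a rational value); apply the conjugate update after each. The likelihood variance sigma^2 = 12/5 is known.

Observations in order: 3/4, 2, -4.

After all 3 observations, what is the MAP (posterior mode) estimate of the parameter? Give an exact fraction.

obs 1: x=3/4 → posterior Normal(147/148, 60/37)
obs 2: x=2 → posterior Normal(347/248, 30/31)
obs 3: x=-4 → posterior Normal(-53/348, 20/29)

-53/348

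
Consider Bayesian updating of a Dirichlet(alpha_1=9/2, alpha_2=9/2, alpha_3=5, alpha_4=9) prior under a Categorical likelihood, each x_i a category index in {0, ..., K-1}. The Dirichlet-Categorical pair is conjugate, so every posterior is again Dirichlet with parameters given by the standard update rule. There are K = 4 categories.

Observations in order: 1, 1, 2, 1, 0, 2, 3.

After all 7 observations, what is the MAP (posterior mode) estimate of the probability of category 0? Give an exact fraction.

9/52

obs 1: x=1 → posterior Dirichlet(9/2, 11/2, 5, 9)
obs 2: x=1 → posterior Dirichlet(9/2, 13/2, 5, 9)
obs 3: x=2 → posterior Dirichlet(9/2, 13/2, 6, 9)
obs 4: x=1 → posterior Dirichlet(9/2, 15/2, 6, 9)
obs 5: x=0 → posterior Dirichlet(11/2, 15/2, 6, 9)
obs 6: x=2 → posterior Dirichlet(11/2, 15/2, 7, 9)
obs 7: x=3 → posterior Dirichlet(11/2, 15/2, 7, 10)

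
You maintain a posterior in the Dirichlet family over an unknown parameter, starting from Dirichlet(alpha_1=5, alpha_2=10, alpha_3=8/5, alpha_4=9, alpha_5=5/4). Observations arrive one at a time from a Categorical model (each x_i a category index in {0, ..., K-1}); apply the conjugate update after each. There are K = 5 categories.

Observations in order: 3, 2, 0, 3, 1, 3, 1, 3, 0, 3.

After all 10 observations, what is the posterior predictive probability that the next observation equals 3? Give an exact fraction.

280/737

obs 1: x=3 → posterior Dirichlet(5, 10, 8/5, 10, 5/4)
obs 2: x=2 → posterior Dirichlet(5, 10, 13/5, 10, 5/4)
obs 3: x=0 → posterior Dirichlet(6, 10, 13/5, 10, 5/4)
obs 4: x=3 → posterior Dirichlet(6, 10, 13/5, 11, 5/4)
obs 5: x=1 → posterior Dirichlet(6, 11, 13/5, 11, 5/4)
obs 6: x=3 → posterior Dirichlet(6, 11, 13/5, 12, 5/4)
obs 7: x=1 → posterior Dirichlet(6, 12, 13/5, 12, 5/4)
obs 8: x=3 → posterior Dirichlet(6, 12, 13/5, 13, 5/4)
obs 9: x=0 → posterior Dirichlet(7, 12, 13/5, 13, 5/4)
obs 10: x=3 → posterior Dirichlet(7, 12, 13/5, 14, 5/4)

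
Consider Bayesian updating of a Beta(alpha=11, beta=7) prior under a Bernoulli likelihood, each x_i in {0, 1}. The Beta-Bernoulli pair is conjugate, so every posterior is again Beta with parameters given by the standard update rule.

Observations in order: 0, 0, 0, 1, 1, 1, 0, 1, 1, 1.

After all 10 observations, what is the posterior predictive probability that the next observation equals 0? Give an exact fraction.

obs 1: x=0 → posterior Beta(11, 8)
obs 2: x=0 → posterior Beta(11, 9)
obs 3: x=0 → posterior Beta(11, 10)
obs 4: x=1 → posterior Beta(12, 10)
obs 5: x=1 → posterior Beta(13, 10)
obs 6: x=1 → posterior Beta(14, 10)
obs 7: x=0 → posterior Beta(14, 11)
obs 8: x=1 → posterior Beta(15, 11)
obs 9: x=1 → posterior Beta(16, 11)
obs 10: x=1 → posterior Beta(17, 11)

11/28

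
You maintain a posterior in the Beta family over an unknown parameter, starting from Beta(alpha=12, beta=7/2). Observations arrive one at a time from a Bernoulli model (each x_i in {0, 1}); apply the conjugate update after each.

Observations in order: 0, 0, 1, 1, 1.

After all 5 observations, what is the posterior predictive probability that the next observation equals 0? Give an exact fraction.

obs 1: x=0 → posterior Beta(12, 9/2)
obs 2: x=0 → posterior Beta(12, 11/2)
obs 3: x=1 → posterior Beta(13, 11/2)
obs 4: x=1 → posterior Beta(14, 11/2)
obs 5: x=1 → posterior Beta(15, 11/2)

11/41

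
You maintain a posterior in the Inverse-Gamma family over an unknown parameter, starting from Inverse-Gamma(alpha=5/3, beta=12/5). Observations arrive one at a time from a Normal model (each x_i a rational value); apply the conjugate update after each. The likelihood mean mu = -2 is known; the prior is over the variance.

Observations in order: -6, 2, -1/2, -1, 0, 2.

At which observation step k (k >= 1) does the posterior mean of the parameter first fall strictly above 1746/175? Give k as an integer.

k = 2

obs 1: x=-6 → posterior Inverse-Gamma(13/6, 52/5)
obs 2: x=2 → posterior Inverse-Gamma(8/3, 92/5)
obs 3: x=-1/2 → posterior Inverse-Gamma(19/6, 781/40)
obs 4: x=-1 → posterior Inverse-Gamma(11/3, 801/40)
obs 5: x=0 → posterior Inverse-Gamma(25/6, 881/40)
obs 6: x=2 → posterior Inverse-Gamma(14/3, 1201/40)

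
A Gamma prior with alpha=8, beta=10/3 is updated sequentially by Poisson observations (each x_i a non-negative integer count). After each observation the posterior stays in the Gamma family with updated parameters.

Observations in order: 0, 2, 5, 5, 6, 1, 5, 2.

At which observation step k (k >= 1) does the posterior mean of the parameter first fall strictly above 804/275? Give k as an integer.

obs 1: x=0 → posterior Gamma(8, 13/3)
obs 2: x=2 → posterior Gamma(10, 16/3)
obs 3: x=5 → posterior Gamma(15, 19/3)
obs 4: x=5 → posterior Gamma(20, 22/3)
obs 5: x=6 → posterior Gamma(26, 25/3)
obs 6: x=1 → posterior Gamma(27, 28/3)
obs 7: x=5 → posterior Gamma(32, 31/3)
obs 8: x=2 → posterior Gamma(34, 34/3)

k = 5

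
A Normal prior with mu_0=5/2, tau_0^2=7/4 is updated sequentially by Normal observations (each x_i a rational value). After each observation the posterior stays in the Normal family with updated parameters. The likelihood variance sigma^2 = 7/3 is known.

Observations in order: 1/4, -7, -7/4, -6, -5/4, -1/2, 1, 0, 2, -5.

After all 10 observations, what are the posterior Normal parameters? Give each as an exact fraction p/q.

mu_0=-179/136, tau_0^2=7/34

obs 1: x=1/4 → posterior Normal(43/28, 1)
obs 2: x=-7 → posterior Normal(-41/40, 7/10)
obs 3: x=-7/4 → posterior Normal(-31/26, 7/13)
obs 4: x=-6 → posterior Normal(-67/32, 7/16)
obs 5: x=-5/4 → posterior Normal(-149/76, 7/19)
obs 6: x=-1/2 → posterior Normal(-155/88, 7/22)
obs 7: x=1 → posterior Normal(-143/100, 7/25)
obs 8: x=0 → posterior Normal(-143/112, 1/4)
obs 9: x=2 → posterior Normal(-119/124, 7/31)
obs 10: x=-5 → posterior Normal(-179/136, 7/34)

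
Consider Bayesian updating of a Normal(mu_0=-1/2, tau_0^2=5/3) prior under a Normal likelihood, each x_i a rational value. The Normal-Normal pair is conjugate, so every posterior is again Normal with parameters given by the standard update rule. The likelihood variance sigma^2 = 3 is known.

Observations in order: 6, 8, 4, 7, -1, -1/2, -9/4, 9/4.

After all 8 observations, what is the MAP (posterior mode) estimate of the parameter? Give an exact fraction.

113/49

obs 1: x=6 → posterior Normal(51/28, 15/14)
obs 2: x=8 → posterior Normal(131/38, 15/19)
obs 3: x=4 → posterior Normal(57/16, 5/8)
obs 4: x=7 → posterior Normal(241/58, 15/29)
obs 5: x=-1 → posterior Normal(231/68, 15/34)
obs 6: x=-1/2 → posterior Normal(113/39, 5/13)
obs 7: x=-9/4 → posterior Normal(37/16, 15/44)
obs 8: x=9/4 → posterior Normal(113/49, 15/49)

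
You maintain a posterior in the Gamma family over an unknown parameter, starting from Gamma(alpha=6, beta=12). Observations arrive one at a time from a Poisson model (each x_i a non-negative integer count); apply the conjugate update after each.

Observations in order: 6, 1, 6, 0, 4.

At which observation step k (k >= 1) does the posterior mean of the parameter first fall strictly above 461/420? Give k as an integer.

k = 3

obs 1: x=6 → posterior Gamma(12, 13)
obs 2: x=1 → posterior Gamma(13, 14)
obs 3: x=6 → posterior Gamma(19, 15)
obs 4: x=0 → posterior Gamma(19, 16)
obs 5: x=4 → posterior Gamma(23, 17)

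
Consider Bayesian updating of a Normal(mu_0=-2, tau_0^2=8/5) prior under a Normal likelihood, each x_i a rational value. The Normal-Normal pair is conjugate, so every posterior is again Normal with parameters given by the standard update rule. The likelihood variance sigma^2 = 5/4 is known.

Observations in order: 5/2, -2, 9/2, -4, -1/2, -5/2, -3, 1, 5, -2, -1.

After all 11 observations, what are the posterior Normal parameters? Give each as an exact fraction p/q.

obs 1: x=5/2 → posterior Normal(10/19, 40/57)
obs 2: x=-2 → posterior Normal(-34/89, 40/89)
obs 3: x=9/2 → posterior Normal(10/11, 40/121)
obs 4: x=-4 → posterior Normal(-2/17, 40/153)
obs 5: x=-1/2 → posterior Normal(-34/185, 8/37)
obs 6: x=-5/2 → posterior Normal(-114/217, 40/217)
obs 7: x=-3 → posterior Normal(-70/83, 40/249)
obs 8: x=1 → posterior Normal(-178/281, 40/281)
obs 9: x=5 → posterior Normal(-18/313, 40/313)
obs 10: x=-2 → posterior Normal(-82/345, 8/69)
obs 11: x=-1 → posterior Normal(-114/377, 40/377)

mu_0=-114/377, tau_0^2=40/377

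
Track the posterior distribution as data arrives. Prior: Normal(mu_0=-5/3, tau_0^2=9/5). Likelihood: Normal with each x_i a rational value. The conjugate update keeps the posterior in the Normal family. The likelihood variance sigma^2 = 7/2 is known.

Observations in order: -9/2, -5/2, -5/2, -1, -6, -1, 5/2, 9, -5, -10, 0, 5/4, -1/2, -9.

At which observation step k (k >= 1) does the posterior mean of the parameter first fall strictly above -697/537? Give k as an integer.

obs 1: x=-9/2 → posterior Normal(-418/159, 63/53)
obs 2: x=-5/2 → posterior Normal(-553/213, 63/71)
obs 3: x=-5/2 → posterior Normal(-688/267, 63/89)
obs 4: x=-1 → posterior Normal(-742/321, 63/107)
obs 5: x=-6 → posterior Normal(-1066/375, 63/125)
obs 6: x=-1 → posterior Normal(-1120/429, 63/143)
obs 7: x=5/2 → posterior Normal(-985/483, 9/23)
obs 8: x=9 → posterior Normal(-499/537, 63/179)
obs 9: x=-5 → posterior Normal(-769/591, 63/197)
obs 10: x=-10 → posterior Normal(-1309/645, 63/215)
obs 11: x=0 → posterior Normal(-1309/699, 63/233)
obs 12: x=5/4 → posterior Normal(-2483/1506, 63/251)
obs 13: x=-1/2 → posterior Normal(-2537/1614, 63/269)
obs 14: x=-9 → posterior Normal(-3509/1722, 9/41)

k = 8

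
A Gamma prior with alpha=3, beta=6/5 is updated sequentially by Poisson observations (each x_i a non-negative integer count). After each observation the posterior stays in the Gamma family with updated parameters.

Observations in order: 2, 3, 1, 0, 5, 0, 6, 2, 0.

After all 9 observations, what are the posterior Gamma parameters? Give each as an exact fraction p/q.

alpha=22, beta=51/5

obs 1: x=2 → posterior Gamma(5, 11/5)
obs 2: x=3 → posterior Gamma(8, 16/5)
obs 3: x=1 → posterior Gamma(9, 21/5)
obs 4: x=0 → posterior Gamma(9, 26/5)
obs 5: x=5 → posterior Gamma(14, 31/5)
obs 6: x=0 → posterior Gamma(14, 36/5)
obs 7: x=6 → posterior Gamma(20, 41/5)
obs 8: x=2 → posterior Gamma(22, 46/5)
obs 9: x=0 → posterior Gamma(22, 51/5)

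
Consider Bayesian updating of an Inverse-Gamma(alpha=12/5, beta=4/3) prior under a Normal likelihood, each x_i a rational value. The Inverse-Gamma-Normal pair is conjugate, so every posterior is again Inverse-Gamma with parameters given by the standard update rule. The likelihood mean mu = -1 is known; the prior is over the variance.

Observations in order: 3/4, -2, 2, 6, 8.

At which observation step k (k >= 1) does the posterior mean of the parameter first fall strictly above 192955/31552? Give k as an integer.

obs 1: x=3/4 → posterior Inverse-Gamma(29/10, 275/96)
obs 2: x=-2 → posterior Inverse-Gamma(17/5, 323/96)
obs 3: x=2 → posterior Inverse-Gamma(39/10, 755/96)
obs 4: x=6 → posterior Inverse-Gamma(22/5, 3107/96)
obs 5: x=8 → posterior Inverse-Gamma(49/10, 6995/96)

k = 4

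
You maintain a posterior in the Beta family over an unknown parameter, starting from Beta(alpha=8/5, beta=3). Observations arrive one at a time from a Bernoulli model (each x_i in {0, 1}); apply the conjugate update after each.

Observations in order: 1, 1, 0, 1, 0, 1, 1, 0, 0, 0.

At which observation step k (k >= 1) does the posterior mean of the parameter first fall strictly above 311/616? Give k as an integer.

k = 2

obs 1: x=1 → posterior Beta(13/5, 3)
obs 2: x=1 → posterior Beta(18/5, 3)
obs 3: x=0 → posterior Beta(18/5, 4)
obs 4: x=1 → posterior Beta(23/5, 4)
obs 5: x=0 → posterior Beta(23/5, 5)
obs 6: x=1 → posterior Beta(28/5, 5)
obs 7: x=1 → posterior Beta(33/5, 5)
obs 8: x=0 → posterior Beta(33/5, 6)
obs 9: x=0 → posterior Beta(33/5, 7)
obs 10: x=0 → posterior Beta(33/5, 8)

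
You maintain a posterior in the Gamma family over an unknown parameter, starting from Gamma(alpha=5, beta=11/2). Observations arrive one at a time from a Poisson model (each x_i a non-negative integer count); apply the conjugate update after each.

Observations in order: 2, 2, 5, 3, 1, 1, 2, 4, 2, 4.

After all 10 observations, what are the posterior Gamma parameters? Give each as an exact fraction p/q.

obs 1: x=2 → posterior Gamma(7, 13/2)
obs 2: x=2 → posterior Gamma(9, 15/2)
obs 3: x=5 → posterior Gamma(14, 17/2)
obs 4: x=3 → posterior Gamma(17, 19/2)
obs 5: x=1 → posterior Gamma(18, 21/2)
obs 6: x=1 → posterior Gamma(19, 23/2)
obs 7: x=2 → posterior Gamma(21, 25/2)
obs 8: x=4 → posterior Gamma(25, 27/2)
obs 9: x=2 → posterior Gamma(27, 29/2)
obs 10: x=4 → posterior Gamma(31, 31/2)

alpha=31, beta=31/2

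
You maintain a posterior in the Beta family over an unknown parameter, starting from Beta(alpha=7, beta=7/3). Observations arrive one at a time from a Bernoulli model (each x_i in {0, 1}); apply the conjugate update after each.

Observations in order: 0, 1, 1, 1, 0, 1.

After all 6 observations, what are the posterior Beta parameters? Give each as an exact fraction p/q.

obs 1: x=0 → posterior Beta(7, 10/3)
obs 2: x=1 → posterior Beta(8, 10/3)
obs 3: x=1 → posterior Beta(9, 10/3)
obs 4: x=1 → posterior Beta(10, 10/3)
obs 5: x=0 → posterior Beta(10, 13/3)
obs 6: x=1 → posterior Beta(11, 13/3)

alpha=11, beta=13/3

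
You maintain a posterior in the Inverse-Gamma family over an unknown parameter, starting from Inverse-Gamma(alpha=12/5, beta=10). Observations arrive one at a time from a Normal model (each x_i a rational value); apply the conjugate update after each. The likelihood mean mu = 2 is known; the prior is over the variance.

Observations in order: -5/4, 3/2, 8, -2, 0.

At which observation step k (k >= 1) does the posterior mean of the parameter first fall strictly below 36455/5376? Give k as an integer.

obs 1: x=-5/4 → posterior Inverse-Gamma(29/10, 489/32)
obs 2: x=3/2 → posterior Inverse-Gamma(17/5, 493/32)
obs 3: x=8 → posterior Inverse-Gamma(39/10, 1069/32)
obs 4: x=-2 → posterior Inverse-Gamma(22/5, 1325/32)
obs 5: x=0 → posterior Inverse-Gamma(49/10, 1389/32)

k = 2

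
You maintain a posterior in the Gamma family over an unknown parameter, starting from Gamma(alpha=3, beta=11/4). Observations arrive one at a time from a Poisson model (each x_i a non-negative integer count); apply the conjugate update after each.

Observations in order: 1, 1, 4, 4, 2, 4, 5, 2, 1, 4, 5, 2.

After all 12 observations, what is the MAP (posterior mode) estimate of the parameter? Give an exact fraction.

obs 1: x=1 → posterior Gamma(4, 15/4)
obs 2: x=1 → posterior Gamma(5, 19/4)
obs 3: x=4 → posterior Gamma(9, 23/4)
obs 4: x=4 → posterior Gamma(13, 27/4)
obs 5: x=2 → posterior Gamma(15, 31/4)
obs 6: x=4 → posterior Gamma(19, 35/4)
obs 7: x=5 → posterior Gamma(24, 39/4)
obs 8: x=2 → posterior Gamma(26, 43/4)
obs 9: x=1 → posterior Gamma(27, 47/4)
obs 10: x=4 → posterior Gamma(31, 51/4)
obs 11: x=5 → posterior Gamma(36, 55/4)
obs 12: x=2 → posterior Gamma(38, 59/4)

148/59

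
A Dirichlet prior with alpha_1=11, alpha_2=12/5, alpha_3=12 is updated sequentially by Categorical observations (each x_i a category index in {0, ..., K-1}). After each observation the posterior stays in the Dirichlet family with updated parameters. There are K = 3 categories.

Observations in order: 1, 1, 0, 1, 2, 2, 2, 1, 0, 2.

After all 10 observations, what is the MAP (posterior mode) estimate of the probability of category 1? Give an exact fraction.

1/6

obs 1: x=1 → posterior Dirichlet(11, 17/5, 12)
obs 2: x=1 → posterior Dirichlet(11, 22/5, 12)
obs 3: x=0 → posterior Dirichlet(12, 22/5, 12)
obs 4: x=1 → posterior Dirichlet(12, 27/5, 12)
obs 5: x=2 → posterior Dirichlet(12, 27/5, 13)
obs 6: x=2 → posterior Dirichlet(12, 27/5, 14)
obs 7: x=2 → posterior Dirichlet(12, 27/5, 15)
obs 8: x=1 → posterior Dirichlet(12, 32/5, 15)
obs 9: x=0 → posterior Dirichlet(13, 32/5, 15)
obs 10: x=2 → posterior Dirichlet(13, 32/5, 16)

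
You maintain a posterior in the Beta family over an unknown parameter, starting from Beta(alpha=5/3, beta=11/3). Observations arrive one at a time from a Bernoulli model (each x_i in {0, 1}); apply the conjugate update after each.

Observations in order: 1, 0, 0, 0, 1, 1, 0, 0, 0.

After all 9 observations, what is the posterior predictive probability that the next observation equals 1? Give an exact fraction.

obs 1: x=1 → posterior Beta(8/3, 11/3)
obs 2: x=0 → posterior Beta(8/3, 14/3)
obs 3: x=0 → posterior Beta(8/3, 17/3)
obs 4: x=0 → posterior Beta(8/3, 20/3)
obs 5: x=1 → posterior Beta(11/3, 20/3)
obs 6: x=1 → posterior Beta(14/3, 20/3)
obs 7: x=0 → posterior Beta(14/3, 23/3)
obs 8: x=0 → posterior Beta(14/3, 26/3)
obs 9: x=0 → posterior Beta(14/3, 29/3)

14/43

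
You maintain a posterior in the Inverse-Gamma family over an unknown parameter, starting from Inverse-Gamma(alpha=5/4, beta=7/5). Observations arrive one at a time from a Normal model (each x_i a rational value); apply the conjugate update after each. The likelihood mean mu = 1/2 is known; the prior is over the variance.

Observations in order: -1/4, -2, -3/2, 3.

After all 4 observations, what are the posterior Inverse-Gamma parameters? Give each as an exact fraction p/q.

obs 1: x=-1/4 → posterior Inverse-Gamma(7/4, 269/160)
obs 2: x=-2 → posterior Inverse-Gamma(9/4, 769/160)
obs 3: x=-3/2 → posterior Inverse-Gamma(11/4, 1089/160)
obs 4: x=3 → posterior Inverse-Gamma(13/4, 1589/160)

alpha=13/4, beta=1589/160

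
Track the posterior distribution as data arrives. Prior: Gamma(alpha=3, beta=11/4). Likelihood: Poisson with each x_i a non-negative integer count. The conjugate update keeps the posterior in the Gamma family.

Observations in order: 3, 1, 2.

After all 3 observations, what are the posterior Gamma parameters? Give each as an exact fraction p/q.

alpha=9, beta=23/4

obs 1: x=3 → posterior Gamma(6, 15/4)
obs 2: x=1 → posterior Gamma(7, 19/4)
obs 3: x=2 → posterior Gamma(9, 23/4)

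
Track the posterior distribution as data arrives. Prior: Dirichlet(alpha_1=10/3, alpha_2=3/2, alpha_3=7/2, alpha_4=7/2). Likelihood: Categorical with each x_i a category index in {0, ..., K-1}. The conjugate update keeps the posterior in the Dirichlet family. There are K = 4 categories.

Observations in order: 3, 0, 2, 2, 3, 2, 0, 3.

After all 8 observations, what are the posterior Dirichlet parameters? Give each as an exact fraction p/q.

obs 1: x=3 → posterior Dirichlet(10/3, 3/2, 7/2, 9/2)
obs 2: x=0 → posterior Dirichlet(13/3, 3/2, 7/2, 9/2)
obs 3: x=2 → posterior Dirichlet(13/3, 3/2, 9/2, 9/2)
obs 4: x=2 → posterior Dirichlet(13/3, 3/2, 11/2, 9/2)
obs 5: x=3 → posterior Dirichlet(13/3, 3/2, 11/2, 11/2)
obs 6: x=2 → posterior Dirichlet(13/3, 3/2, 13/2, 11/2)
obs 7: x=0 → posterior Dirichlet(16/3, 3/2, 13/2, 11/2)
obs 8: x=3 → posterior Dirichlet(16/3, 3/2, 13/2, 13/2)

alpha_1=16/3, alpha_2=3/2, alpha_3=13/2, alpha_4=13/2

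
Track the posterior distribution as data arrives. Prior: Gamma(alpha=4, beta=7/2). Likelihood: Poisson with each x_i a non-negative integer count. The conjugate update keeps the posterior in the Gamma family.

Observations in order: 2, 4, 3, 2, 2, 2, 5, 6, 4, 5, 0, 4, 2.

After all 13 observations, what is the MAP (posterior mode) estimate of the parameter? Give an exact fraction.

obs 1: x=2 → posterior Gamma(6, 9/2)
obs 2: x=4 → posterior Gamma(10, 11/2)
obs 3: x=3 → posterior Gamma(13, 13/2)
obs 4: x=2 → posterior Gamma(15, 15/2)
obs 5: x=2 → posterior Gamma(17, 17/2)
obs 6: x=2 → posterior Gamma(19, 19/2)
obs 7: x=5 → posterior Gamma(24, 21/2)
obs 8: x=6 → posterior Gamma(30, 23/2)
obs 9: x=4 → posterior Gamma(34, 25/2)
obs 10: x=5 → posterior Gamma(39, 27/2)
obs 11: x=0 → posterior Gamma(39, 29/2)
obs 12: x=4 → posterior Gamma(43, 31/2)
obs 13: x=2 → posterior Gamma(45, 33/2)

8/3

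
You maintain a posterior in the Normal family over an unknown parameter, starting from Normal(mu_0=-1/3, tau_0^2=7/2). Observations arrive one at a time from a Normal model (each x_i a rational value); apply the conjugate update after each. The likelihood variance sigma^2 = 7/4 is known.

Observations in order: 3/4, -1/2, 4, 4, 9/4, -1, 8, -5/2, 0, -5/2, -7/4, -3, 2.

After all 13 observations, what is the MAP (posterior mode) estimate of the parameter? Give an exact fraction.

obs 1: x=3/4 → posterior Normal(7/18, 7/6)
obs 2: x=-1/2 → posterior Normal(1/30, 7/10)
obs 3: x=4 → posterior Normal(7/6, 1/2)
obs 4: x=4 → posterior Normal(97/54, 7/18)
obs 5: x=9/4 → posterior Normal(62/33, 7/22)
obs 6: x=-1 → posterior Normal(56/39, 7/26)
obs 7: x=8 → posterior Normal(104/45, 7/30)
obs 8: x=-5/2 → posterior Normal(89/51, 7/34)
obs 9: x=0 → posterior Normal(89/57, 7/38)
obs 10: x=-5/2 → posterior Normal(74/63, 1/6)
obs 11: x=-7/4 → posterior Normal(127/138, 7/46)
obs 12: x=-3 → posterior Normal(91/150, 7/50)
obs 13: x=2 → posterior Normal(115/162, 7/54)

115/162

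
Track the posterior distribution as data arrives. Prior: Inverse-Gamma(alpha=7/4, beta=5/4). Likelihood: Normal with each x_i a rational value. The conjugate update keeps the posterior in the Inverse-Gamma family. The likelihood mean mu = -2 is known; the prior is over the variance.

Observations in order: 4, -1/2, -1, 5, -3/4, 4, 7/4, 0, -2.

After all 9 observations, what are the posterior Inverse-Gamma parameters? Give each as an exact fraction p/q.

alpha=25/4, beta=1171/16

obs 1: x=4 → posterior Inverse-Gamma(9/4, 77/4)
obs 2: x=-1/2 → posterior Inverse-Gamma(11/4, 163/8)
obs 3: x=-1 → posterior Inverse-Gamma(13/4, 167/8)
obs 4: x=5 → posterior Inverse-Gamma(15/4, 363/8)
obs 5: x=-3/4 → posterior Inverse-Gamma(17/4, 1477/32)
obs 6: x=4 → posterior Inverse-Gamma(19/4, 2053/32)
obs 7: x=7/4 → posterior Inverse-Gamma(21/4, 1139/16)
obs 8: x=0 → posterior Inverse-Gamma(23/4, 1171/16)
obs 9: x=-2 → posterior Inverse-Gamma(25/4, 1171/16)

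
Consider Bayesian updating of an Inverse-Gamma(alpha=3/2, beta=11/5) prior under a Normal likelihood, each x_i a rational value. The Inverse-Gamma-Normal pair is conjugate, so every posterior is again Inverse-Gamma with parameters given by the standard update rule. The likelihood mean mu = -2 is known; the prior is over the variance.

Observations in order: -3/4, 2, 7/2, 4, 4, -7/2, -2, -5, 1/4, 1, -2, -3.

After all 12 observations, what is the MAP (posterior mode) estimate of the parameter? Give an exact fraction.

obs 1: x=-3/4 → posterior Inverse-Gamma(2, 477/160)
obs 2: x=2 → posterior Inverse-Gamma(5/2, 1757/160)
obs 3: x=7/2 → posterior Inverse-Gamma(3, 4177/160)
obs 4: x=4 → posterior Inverse-Gamma(7/2, 7057/160)
obs 5: x=4 → posterior Inverse-Gamma(4, 9937/160)
obs 6: x=-7/2 → posterior Inverse-Gamma(9/2, 10117/160)
obs 7: x=-2 → posterior Inverse-Gamma(5, 10117/160)
obs 8: x=-5 → posterior Inverse-Gamma(11/2, 10837/160)
obs 9: x=1/4 → posterior Inverse-Gamma(6, 5621/80)
obs 10: x=1 → posterior Inverse-Gamma(13/2, 5981/80)
obs 11: x=-2 → posterior Inverse-Gamma(7, 5981/80)
obs 12: x=-3 → posterior Inverse-Gamma(15/2, 6021/80)

6021/680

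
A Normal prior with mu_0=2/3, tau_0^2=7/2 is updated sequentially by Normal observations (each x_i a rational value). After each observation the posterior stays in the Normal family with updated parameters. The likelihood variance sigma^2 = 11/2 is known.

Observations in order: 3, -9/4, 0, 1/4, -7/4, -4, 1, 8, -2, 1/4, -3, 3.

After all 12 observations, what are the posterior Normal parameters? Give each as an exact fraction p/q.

mu_0=149/570, tau_0^2=77/190

obs 1: x=3 → posterior Normal(85/54, 77/36)
obs 2: x=-9/4 → posterior Normal(151/300, 77/50)
obs 3: x=0 → posterior Normal(151/384, 77/64)
obs 4: x=1/4 → posterior Normal(43/117, 77/78)
obs 5: x=-7/4 → posterior Normal(25/552, 77/92)
obs 6: x=-4 → posterior Normal(-311/636, 77/106)
obs 7: x=1 → posterior Normal(-227/720, 77/120)
obs 8: x=8 → posterior Normal(445/804, 77/134)
obs 9: x=-2 → posterior Normal(277/888, 77/148)
obs 10: x=1/4 → posterior Normal(149/486, 77/162)
obs 11: x=-3 → posterior Normal(23/528, 7/16)
obs 12: x=3 → posterior Normal(149/570, 77/190)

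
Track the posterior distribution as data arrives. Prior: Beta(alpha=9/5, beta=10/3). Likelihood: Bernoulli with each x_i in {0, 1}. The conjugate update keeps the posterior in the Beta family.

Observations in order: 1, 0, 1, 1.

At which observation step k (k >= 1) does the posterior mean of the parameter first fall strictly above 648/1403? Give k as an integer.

k = 3

obs 1: x=1 → posterior Beta(14/5, 10/3)
obs 2: x=0 → posterior Beta(14/5, 13/3)
obs 3: x=1 → posterior Beta(19/5, 13/3)
obs 4: x=1 → posterior Beta(24/5, 13/3)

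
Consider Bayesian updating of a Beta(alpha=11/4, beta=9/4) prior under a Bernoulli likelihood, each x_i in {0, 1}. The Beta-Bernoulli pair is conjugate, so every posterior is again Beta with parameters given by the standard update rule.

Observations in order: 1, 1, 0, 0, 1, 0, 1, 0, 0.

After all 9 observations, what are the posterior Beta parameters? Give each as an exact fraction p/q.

obs 1: x=1 → posterior Beta(15/4, 9/4)
obs 2: x=1 → posterior Beta(19/4, 9/4)
obs 3: x=0 → posterior Beta(19/4, 13/4)
obs 4: x=0 → posterior Beta(19/4, 17/4)
obs 5: x=1 → posterior Beta(23/4, 17/4)
obs 6: x=0 → posterior Beta(23/4, 21/4)
obs 7: x=1 → posterior Beta(27/4, 21/4)
obs 8: x=0 → posterior Beta(27/4, 25/4)
obs 9: x=0 → posterior Beta(27/4, 29/4)

alpha=27/4, beta=29/4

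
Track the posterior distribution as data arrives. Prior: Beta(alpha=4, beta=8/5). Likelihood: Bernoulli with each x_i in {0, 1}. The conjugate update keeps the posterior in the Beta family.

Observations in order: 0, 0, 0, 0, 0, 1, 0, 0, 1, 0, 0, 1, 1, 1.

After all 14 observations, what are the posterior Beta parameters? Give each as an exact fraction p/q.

obs 1: x=0 → posterior Beta(4, 13/5)
obs 2: x=0 → posterior Beta(4, 18/5)
obs 3: x=0 → posterior Beta(4, 23/5)
obs 4: x=0 → posterior Beta(4, 28/5)
obs 5: x=0 → posterior Beta(4, 33/5)
obs 6: x=1 → posterior Beta(5, 33/5)
obs 7: x=0 → posterior Beta(5, 38/5)
obs 8: x=0 → posterior Beta(5, 43/5)
obs 9: x=1 → posterior Beta(6, 43/5)
obs 10: x=0 → posterior Beta(6, 48/5)
obs 11: x=0 → posterior Beta(6, 53/5)
obs 12: x=1 → posterior Beta(7, 53/5)
obs 13: x=1 → posterior Beta(8, 53/5)
obs 14: x=1 → posterior Beta(9, 53/5)

alpha=9, beta=53/5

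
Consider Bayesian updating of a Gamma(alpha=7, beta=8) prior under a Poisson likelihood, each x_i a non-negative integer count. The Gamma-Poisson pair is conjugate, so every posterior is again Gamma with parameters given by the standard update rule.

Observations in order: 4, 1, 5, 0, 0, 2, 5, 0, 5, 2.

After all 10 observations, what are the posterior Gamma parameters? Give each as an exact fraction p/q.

obs 1: x=4 → posterior Gamma(11, 9)
obs 2: x=1 → posterior Gamma(12, 10)
obs 3: x=5 → posterior Gamma(17, 11)
obs 4: x=0 → posterior Gamma(17, 12)
obs 5: x=0 → posterior Gamma(17, 13)
obs 6: x=2 → posterior Gamma(19, 14)
obs 7: x=5 → posterior Gamma(24, 15)
obs 8: x=0 → posterior Gamma(24, 16)
obs 9: x=5 → posterior Gamma(29, 17)
obs 10: x=2 → posterior Gamma(31, 18)

alpha=31, beta=18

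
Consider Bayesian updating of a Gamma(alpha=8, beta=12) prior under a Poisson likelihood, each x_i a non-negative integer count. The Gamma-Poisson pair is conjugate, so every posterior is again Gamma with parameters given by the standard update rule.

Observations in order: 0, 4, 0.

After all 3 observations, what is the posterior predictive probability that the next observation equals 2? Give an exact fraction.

obs 1: x=0 → posterior Gamma(8, 13)
obs 2: x=4 → posterior Gamma(12, 14)
obs 3: x=0 → posterior Gamma(12, 15)

5060107177734375/36028797018963968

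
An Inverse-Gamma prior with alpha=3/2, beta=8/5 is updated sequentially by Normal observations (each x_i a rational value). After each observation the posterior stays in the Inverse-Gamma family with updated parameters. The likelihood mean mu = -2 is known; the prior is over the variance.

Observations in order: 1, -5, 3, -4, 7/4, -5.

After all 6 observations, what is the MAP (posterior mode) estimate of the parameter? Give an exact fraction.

5861/880

obs 1: x=1 → posterior Inverse-Gamma(2, 61/10)
obs 2: x=-5 → posterior Inverse-Gamma(5/2, 53/5)
obs 3: x=3 → posterior Inverse-Gamma(3, 231/10)
obs 4: x=-4 → posterior Inverse-Gamma(7/2, 251/10)
obs 5: x=7/4 → posterior Inverse-Gamma(4, 5141/160)
obs 6: x=-5 → posterior Inverse-Gamma(9/2, 5861/160)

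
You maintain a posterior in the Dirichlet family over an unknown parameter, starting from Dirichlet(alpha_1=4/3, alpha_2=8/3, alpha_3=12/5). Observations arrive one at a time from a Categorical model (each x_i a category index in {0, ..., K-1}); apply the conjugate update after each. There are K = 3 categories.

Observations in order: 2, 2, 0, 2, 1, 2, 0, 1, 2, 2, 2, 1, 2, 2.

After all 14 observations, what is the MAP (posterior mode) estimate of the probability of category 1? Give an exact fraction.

obs 1: x=2 → posterior Dirichlet(4/3, 8/3, 17/5)
obs 2: x=2 → posterior Dirichlet(4/3, 8/3, 22/5)
obs 3: x=0 → posterior Dirichlet(7/3, 8/3, 22/5)
obs 4: x=2 → posterior Dirichlet(7/3, 8/3, 27/5)
obs 5: x=1 → posterior Dirichlet(7/3, 11/3, 27/5)
obs 6: x=2 → posterior Dirichlet(7/3, 11/3, 32/5)
obs 7: x=0 → posterior Dirichlet(10/3, 11/3, 32/5)
obs 8: x=1 → posterior Dirichlet(10/3, 14/3, 32/5)
obs 9: x=2 → posterior Dirichlet(10/3, 14/3, 37/5)
obs 10: x=2 → posterior Dirichlet(10/3, 14/3, 42/5)
obs 11: x=2 → posterior Dirichlet(10/3, 14/3, 47/5)
obs 12: x=1 → posterior Dirichlet(10/3, 17/3, 47/5)
obs 13: x=2 → posterior Dirichlet(10/3, 17/3, 52/5)
obs 14: x=2 → posterior Dirichlet(10/3, 17/3, 57/5)

70/261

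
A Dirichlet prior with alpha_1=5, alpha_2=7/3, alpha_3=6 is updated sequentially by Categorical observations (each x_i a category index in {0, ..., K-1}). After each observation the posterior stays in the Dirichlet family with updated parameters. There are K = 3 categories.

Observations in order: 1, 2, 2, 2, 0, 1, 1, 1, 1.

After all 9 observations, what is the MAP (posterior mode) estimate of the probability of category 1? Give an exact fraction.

19/58

obs 1: x=1 → posterior Dirichlet(5, 10/3, 6)
obs 2: x=2 → posterior Dirichlet(5, 10/3, 7)
obs 3: x=2 → posterior Dirichlet(5, 10/3, 8)
obs 4: x=2 → posterior Dirichlet(5, 10/3, 9)
obs 5: x=0 → posterior Dirichlet(6, 10/3, 9)
obs 6: x=1 → posterior Dirichlet(6, 13/3, 9)
obs 7: x=1 → posterior Dirichlet(6, 16/3, 9)
obs 8: x=1 → posterior Dirichlet(6, 19/3, 9)
obs 9: x=1 → posterior Dirichlet(6, 22/3, 9)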